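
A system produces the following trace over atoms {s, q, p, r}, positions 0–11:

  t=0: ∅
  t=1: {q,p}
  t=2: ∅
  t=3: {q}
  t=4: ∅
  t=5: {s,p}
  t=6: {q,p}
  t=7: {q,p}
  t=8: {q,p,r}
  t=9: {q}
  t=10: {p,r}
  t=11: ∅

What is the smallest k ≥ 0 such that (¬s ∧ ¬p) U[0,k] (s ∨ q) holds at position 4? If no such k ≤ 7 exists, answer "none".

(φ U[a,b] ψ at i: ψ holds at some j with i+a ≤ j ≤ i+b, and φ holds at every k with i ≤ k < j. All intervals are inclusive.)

1

Need earliest j ≥ 4 with (s ∨ q), and (¬s ∧ ¬p) at every k in [4,j-1].
  j=4: rhs fails.
  j=5: rhs holds; lhs holds on [4,4]. k = 1.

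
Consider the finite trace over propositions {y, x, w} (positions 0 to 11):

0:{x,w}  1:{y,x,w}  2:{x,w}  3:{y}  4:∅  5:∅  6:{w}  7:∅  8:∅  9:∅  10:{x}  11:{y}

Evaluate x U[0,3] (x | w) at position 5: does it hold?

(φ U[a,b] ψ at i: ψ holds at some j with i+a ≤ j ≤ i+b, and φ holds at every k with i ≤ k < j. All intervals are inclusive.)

False

Need some j in [5,8] with (x | w), and x at every k in [5,j-1].
  j=5: (x | w) false.
  j=6: (x | w) holds, but x fails at k=5 → not this j.
  j=7: (x | w) false.
  j=8: (x | w) false.
No j in the window works → until fails.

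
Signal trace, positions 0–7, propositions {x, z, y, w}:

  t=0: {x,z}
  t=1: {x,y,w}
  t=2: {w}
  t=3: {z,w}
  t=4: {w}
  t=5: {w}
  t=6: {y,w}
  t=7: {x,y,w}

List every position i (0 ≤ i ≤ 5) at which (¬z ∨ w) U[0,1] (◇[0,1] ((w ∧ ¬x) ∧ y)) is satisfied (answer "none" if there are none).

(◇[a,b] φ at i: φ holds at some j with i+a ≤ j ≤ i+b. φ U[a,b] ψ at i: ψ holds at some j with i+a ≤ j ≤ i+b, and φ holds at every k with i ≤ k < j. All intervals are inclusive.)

Evaluate at each i in [0,5]:
  i=0: ✗ (no rhs in [0,1])
  i=1: ✗ (no rhs in [1,2])
  i=2: ✗ (no rhs in [2,3])
  i=3: ✗ (no rhs in [3,4])
  i=4: ✓ (rhs at j=5; lhs holds on [4,4])
  i=5: ✓ (rhs at j=5)

4, 5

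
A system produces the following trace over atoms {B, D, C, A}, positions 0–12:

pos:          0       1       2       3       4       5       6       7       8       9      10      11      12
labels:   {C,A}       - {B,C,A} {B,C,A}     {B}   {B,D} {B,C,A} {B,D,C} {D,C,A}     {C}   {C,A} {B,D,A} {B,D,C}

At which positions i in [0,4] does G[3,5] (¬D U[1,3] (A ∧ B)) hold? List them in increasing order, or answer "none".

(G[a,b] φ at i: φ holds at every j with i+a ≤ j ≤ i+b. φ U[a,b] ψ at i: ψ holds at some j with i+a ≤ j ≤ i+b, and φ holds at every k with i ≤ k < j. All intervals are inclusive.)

Evaluate at each i in [0,4]:
  i=0: ✗ (fails at j=3)
  i=1: ✗ (fails at j=4)
  i=2: ✗ (fails at j=5)
  i=3: ✗ (fails at j=6)
  i=4: ✗ (fails at j=7)

none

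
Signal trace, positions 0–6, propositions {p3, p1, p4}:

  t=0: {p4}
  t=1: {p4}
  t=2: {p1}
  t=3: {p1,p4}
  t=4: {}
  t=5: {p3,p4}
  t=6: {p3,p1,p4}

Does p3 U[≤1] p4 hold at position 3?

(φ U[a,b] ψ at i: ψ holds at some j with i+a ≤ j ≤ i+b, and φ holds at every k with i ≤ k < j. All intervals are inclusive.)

True

Need some j in [3,4] with p4, and p3 at every k in [3,j-1].
  j=3: p4 holds; no prefix to check → satisfied.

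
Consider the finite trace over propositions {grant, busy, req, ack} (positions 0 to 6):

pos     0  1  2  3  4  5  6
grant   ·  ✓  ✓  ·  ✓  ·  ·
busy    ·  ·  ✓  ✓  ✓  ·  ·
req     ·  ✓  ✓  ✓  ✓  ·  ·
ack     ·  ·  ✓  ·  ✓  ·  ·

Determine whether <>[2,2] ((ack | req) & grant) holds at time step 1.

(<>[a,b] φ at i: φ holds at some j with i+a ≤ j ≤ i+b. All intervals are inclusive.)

Check ((ack | req) & grant) at each j in [3,3]:
  j=3: false
No position in the window satisfies it → formula fails.

No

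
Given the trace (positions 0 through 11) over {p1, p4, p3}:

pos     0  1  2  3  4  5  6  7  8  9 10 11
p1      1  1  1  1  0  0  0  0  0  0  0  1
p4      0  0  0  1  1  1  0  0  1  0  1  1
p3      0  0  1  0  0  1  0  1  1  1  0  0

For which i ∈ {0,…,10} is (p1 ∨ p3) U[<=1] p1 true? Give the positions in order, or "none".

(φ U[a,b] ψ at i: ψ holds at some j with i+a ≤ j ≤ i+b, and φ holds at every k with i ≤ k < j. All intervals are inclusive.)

0, 1, 2, 3

Evaluate at each i in [0,10]:
  i=0: ✓ (rhs at j=0)
  i=1: ✓ (rhs at j=1)
  i=2: ✓ (rhs at j=2)
  i=3: ✓ (rhs at j=3)
  i=4: ✗ (no rhs in [4,5])
  i=5: ✗ (no rhs in [5,6])
  i=6: ✗ (no rhs in [6,7])
  i=7: ✗ (no rhs in [7,8])
  i=8: ✗ (no rhs in [8,9])
  i=9: ✗ (no rhs in [9,10])
  i=10: ✗ (lhs fails at k=10 before rhs at j=11)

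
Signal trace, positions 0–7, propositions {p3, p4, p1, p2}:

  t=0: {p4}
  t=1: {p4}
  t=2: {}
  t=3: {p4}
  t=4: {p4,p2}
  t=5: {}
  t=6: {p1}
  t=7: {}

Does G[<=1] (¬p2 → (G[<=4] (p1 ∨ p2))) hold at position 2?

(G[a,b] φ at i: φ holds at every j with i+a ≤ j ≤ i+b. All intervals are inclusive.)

Check (¬p2 → (G[<=4] (p1 ∨ p2))) at every j in [2,3]:
  j=2: antecedent true; consequent fails at 2 → ✗
  j=3: antecedent true; consequent fails at 3 → ✗
Fails at j=2 → formula fails.

False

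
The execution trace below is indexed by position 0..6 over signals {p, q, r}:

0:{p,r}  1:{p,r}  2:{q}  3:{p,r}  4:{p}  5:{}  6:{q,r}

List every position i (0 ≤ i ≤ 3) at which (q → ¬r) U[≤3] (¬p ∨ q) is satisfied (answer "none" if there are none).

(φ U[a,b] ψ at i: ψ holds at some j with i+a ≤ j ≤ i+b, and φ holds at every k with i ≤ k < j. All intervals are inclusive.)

0, 1, 2, 3

Evaluate at each i in [0,3]:
  i=0: ✓ (rhs at j=2; lhs holds on [0,1])
  i=1: ✓ (rhs at j=2; lhs holds on [1,1])
  i=2: ✓ (rhs at j=2)
  i=3: ✓ (rhs at j=5; lhs holds on [3,4])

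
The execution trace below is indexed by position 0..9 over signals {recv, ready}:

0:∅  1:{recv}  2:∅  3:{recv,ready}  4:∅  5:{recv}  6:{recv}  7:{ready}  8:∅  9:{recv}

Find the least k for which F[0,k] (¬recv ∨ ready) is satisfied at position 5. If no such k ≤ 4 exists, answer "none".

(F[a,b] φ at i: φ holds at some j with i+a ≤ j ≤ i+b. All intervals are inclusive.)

Scan j = 5,6,… for (¬recv ∨ ready):
  j=5: fails
  j=6: fails
  j=7: holds
First hit at j=7, so smallest k = 7-5 = 2.

2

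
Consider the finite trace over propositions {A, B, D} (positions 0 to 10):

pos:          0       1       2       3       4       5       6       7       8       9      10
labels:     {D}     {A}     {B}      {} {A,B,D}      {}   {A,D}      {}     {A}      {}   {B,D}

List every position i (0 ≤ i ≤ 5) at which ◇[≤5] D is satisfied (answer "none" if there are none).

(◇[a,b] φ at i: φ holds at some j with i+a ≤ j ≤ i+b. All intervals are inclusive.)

0, 1, 2, 3, 4, 5

Evaluate at each i in [0,5]:
  i=0: ✓ (witness j=0)
  i=1: ✓ (witness j=4)
  i=2: ✓ (witness j=4)
  i=3: ✓ (witness j=4)
  i=4: ✓ (witness j=4)
  i=5: ✓ (witness j=6)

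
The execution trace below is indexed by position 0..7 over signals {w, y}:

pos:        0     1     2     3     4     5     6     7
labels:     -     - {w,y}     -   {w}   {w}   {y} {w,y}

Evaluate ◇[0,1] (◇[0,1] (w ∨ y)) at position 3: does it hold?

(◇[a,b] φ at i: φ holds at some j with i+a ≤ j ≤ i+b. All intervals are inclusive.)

Yes

Check ◇[0,1] (w ∨ y) at each j in [3,4]:
  j=3: holds (witness at 4)
  j=4: holds (witness at 4)
Found at j=3 → formula holds.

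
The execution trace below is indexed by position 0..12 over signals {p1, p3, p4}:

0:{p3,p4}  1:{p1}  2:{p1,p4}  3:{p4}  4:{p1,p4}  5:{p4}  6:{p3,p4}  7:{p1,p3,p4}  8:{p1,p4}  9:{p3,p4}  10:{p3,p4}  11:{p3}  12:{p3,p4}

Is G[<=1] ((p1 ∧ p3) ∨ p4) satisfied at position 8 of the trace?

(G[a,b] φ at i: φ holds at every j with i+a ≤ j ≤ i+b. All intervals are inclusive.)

Check ((p1 ∧ p3) ∨ p4) at every j in [8,9]:
  j=8: true
  j=9: true
All positions satisfy it → formula holds.

Holds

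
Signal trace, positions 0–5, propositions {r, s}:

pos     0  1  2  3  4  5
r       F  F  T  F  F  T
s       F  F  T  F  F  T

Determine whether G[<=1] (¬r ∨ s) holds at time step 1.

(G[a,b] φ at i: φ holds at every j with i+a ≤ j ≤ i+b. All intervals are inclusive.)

Check (¬r ∨ s) at every j in [1,2]:
  j=1: true
  j=2: true
All positions satisfy it → formula holds.

Holds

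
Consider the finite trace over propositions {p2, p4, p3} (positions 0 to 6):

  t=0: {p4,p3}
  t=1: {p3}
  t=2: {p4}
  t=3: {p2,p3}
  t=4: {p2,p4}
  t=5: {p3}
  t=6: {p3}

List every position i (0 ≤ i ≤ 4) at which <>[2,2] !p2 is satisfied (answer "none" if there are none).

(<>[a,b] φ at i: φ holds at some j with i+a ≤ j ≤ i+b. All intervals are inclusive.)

Evaluate at each i in [0,4]:
  i=0: ✓ (witness j=2)
  i=1: ✗ (none in [3,3])
  i=2: ✗ (none in [4,4])
  i=3: ✓ (witness j=5)
  i=4: ✓ (witness j=6)

0, 3, 4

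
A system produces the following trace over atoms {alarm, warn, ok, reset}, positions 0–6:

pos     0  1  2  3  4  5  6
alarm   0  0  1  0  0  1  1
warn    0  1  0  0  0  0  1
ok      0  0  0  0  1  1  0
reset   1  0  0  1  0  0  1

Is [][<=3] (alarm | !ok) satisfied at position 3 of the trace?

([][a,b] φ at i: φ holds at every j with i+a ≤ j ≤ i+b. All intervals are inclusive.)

Does not hold

Check (alarm | !ok) at every j in [3,6]:
  j=3: true
  j=4: false
  j=5: true
  j=6: true
Fails at j=4 → formula fails.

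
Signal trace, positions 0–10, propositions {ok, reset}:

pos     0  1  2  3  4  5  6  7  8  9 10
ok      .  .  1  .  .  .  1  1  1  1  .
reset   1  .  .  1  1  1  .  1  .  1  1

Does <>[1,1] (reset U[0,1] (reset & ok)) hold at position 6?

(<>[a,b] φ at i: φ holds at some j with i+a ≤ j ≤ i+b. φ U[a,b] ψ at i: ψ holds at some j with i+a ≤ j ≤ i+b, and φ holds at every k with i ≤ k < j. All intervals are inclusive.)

Check (reset U[0,1] (reset & ok)) at each j in [7,7]:
  j=7: holds
Found at j=7 → formula holds.

True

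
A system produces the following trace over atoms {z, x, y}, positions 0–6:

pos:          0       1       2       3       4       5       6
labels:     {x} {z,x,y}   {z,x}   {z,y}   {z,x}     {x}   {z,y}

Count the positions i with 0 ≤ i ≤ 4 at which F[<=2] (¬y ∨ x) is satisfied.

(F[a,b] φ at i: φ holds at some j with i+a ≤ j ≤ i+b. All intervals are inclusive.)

5

Evaluate at each i in [0,4]:
  i=0: ✓ (witness j=0)
  i=1: ✓ (witness j=1)
  i=2: ✓ (witness j=2)
  i=3: ✓ (witness j=4)
  i=4: ✓ (witness j=4)
Positions where it holds: {0, 1, 2, 3, 4} → 5.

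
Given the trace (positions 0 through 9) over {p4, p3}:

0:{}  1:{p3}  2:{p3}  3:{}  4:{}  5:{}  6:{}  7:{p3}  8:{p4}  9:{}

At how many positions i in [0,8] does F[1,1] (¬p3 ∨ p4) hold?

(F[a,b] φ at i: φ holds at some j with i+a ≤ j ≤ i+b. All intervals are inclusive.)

6

Evaluate at each i in [0,8]:
  i=0: ✗ (none in [1,1])
  i=1: ✗ (none in [2,2])
  i=2: ✓ (witness j=3)
  i=3: ✓ (witness j=4)
  i=4: ✓ (witness j=5)
  i=5: ✓ (witness j=6)
  i=6: ✗ (none in [7,7])
  i=7: ✓ (witness j=8)
  i=8: ✓ (witness j=9)
Positions where it holds: {2, 3, 4, 5, 7, 8} → 6.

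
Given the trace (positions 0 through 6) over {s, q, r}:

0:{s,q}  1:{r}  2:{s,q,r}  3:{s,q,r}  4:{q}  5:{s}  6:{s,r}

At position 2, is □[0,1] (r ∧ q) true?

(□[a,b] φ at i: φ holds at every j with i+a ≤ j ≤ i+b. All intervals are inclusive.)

Check (r ∧ q) at every j in [2,3]:
  j=2: true
  j=3: true
All positions satisfy it → formula holds.

Holds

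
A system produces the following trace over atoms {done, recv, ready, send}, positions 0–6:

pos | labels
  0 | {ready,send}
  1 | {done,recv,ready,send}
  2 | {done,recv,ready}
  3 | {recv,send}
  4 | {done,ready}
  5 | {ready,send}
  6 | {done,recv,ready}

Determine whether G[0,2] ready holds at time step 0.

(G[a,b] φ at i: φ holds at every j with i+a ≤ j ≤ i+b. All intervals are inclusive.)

Check ready at every j in [0,2]:
  j=0: true
  j=1: true
  j=2: true
All positions satisfy it → formula holds.

Yes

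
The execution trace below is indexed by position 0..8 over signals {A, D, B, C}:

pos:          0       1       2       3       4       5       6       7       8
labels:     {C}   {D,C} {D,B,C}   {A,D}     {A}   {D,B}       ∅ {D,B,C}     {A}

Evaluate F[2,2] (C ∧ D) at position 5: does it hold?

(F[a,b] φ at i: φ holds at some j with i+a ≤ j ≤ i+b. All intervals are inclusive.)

Check (C ∧ D) at each j in [7,7]:
  j=7: true
Found at j=7 → formula holds.

Holds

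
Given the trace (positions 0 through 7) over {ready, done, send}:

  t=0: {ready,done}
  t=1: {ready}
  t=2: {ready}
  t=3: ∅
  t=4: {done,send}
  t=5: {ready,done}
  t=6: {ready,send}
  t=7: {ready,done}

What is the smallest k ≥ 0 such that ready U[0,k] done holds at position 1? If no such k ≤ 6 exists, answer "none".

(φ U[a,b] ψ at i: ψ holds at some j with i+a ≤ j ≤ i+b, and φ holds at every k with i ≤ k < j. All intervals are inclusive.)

Need earliest j ≥ 1 with done, and ready at every k in [1,j-1].
  j=1: rhs fails.
  j=2: rhs fails.
  j=3: rhs fails.
  j=4: rhs holds but lhs fails at k=3.
  j=5: rhs holds but lhs fails at k=3.
  j=6: rhs fails.
  j=7: rhs holds but lhs fails at k=3.
No witness within the range → none.

none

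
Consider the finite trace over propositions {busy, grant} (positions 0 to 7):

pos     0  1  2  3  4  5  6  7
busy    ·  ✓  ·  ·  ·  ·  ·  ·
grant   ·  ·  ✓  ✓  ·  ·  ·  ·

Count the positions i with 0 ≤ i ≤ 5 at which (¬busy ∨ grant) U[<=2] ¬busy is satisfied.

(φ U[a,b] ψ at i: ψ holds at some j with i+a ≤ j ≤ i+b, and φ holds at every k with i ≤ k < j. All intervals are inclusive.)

Evaluate at each i in [0,5]:
  i=0: ✓ (rhs at j=0)
  i=1: ✗ (lhs fails at k=1 before rhs at j=2)
  i=2: ✓ (rhs at j=2)
  i=3: ✓ (rhs at j=3)
  i=4: ✓ (rhs at j=4)
  i=5: ✓ (rhs at j=5)
Positions where it holds: {0, 2, 3, 4, 5} → 5.

5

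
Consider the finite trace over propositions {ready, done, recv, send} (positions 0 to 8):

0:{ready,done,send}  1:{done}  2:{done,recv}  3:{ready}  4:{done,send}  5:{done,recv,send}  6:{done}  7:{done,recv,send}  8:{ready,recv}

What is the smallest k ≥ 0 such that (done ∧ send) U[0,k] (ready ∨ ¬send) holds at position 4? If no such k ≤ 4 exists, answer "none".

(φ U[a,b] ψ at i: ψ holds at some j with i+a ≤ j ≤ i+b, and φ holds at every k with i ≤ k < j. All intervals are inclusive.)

2

Need earliest j ≥ 4 with (ready ∨ ¬send), and (done ∧ send) at every k in [4,j-1].
  j=4: rhs fails.
  j=5: rhs fails.
  j=6: rhs holds; lhs holds on [4,5]. k = 2.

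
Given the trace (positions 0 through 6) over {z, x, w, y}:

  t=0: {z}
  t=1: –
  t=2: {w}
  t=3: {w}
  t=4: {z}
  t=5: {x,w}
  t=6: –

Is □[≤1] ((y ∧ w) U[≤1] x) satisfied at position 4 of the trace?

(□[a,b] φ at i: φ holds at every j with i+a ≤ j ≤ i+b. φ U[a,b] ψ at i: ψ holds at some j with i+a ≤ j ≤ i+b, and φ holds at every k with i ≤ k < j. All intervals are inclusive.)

Does not hold

Check ((y ∧ w) U[≤1] x) at every j in [4,5]:
  j=4: fails
  j=5: holds
Fails at j=4 → formula fails.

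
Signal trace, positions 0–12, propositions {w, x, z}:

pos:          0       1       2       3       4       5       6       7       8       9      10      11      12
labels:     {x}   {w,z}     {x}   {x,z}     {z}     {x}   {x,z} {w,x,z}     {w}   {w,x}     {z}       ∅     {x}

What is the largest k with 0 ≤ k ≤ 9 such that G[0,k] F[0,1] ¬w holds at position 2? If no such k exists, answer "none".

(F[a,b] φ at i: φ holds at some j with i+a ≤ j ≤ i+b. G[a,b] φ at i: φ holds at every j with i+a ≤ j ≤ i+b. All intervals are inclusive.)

4

F[0,1] ¬w must hold from j=2 onward; find where it first fails.
  j=2: holds
  j=3: holds
  j=4: holds
  j=5: holds
  j=6: holds
  j=7: fails
Holds on [2,6], so largest k = 4.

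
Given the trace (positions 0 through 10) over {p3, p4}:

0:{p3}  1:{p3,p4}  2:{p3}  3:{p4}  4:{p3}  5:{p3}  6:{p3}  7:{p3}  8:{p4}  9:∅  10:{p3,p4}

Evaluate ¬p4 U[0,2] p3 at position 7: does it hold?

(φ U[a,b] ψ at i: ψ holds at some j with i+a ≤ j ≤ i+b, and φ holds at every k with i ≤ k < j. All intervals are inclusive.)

Need some j in [7,9] with p3, and ¬p4 at every k in [7,j-1].
  j=7: p3 holds; no prefix to check → satisfied.

True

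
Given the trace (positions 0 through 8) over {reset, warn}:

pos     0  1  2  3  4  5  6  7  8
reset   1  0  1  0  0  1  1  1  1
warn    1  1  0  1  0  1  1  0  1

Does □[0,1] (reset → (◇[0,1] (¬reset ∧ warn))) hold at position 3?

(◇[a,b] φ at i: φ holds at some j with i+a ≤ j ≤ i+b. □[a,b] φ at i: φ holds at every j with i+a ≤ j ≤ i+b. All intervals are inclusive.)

True

Check (reset → (◇[0,1] (¬reset ∧ warn))) at every j in [3,4]:
  j=3: antecedent false → ✓
  j=4: antecedent false → ✓
All positions satisfy it → formula holds.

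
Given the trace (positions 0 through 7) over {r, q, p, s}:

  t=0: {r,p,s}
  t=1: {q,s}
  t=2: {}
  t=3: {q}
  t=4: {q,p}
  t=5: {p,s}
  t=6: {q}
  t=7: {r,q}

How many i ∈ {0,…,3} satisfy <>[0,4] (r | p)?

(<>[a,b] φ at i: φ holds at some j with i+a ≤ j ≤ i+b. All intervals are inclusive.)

4

Evaluate at each i in [0,3]:
  i=0: ✓ (witness j=0)
  i=1: ✓ (witness j=4)
  i=2: ✓ (witness j=4)
  i=3: ✓ (witness j=4)
Positions where it holds: {0, 1, 2, 3} → 4.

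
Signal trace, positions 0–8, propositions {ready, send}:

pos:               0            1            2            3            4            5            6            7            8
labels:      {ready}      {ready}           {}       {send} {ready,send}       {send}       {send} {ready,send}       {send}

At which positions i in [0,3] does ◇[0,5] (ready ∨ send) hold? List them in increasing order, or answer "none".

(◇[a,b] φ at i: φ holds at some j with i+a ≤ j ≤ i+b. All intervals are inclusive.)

Evaluate at each i in [0,3]:
  i=0: ✓ (witness j=0)
  i=1: ✓ (witness j=1)
  i=2: ✓ (witness j=3)
  i=3: ✓ (witness j=3)

0, 1, 2, 3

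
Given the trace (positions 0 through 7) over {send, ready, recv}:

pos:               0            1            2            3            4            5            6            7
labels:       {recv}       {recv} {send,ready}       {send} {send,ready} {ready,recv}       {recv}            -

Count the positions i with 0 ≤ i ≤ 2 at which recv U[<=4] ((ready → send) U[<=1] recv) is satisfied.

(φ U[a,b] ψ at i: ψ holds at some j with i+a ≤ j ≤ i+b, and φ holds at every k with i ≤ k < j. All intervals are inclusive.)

Evaluate at each i in [0,2]:
  i=0: ✓ (rhs at j=0)
  i=1: ✓ (rhs at j=1)
  i=2: ✗ (lhs fails at k=2 before rhs at j=4)
Positions where it holds: {0, 1} → 2.

2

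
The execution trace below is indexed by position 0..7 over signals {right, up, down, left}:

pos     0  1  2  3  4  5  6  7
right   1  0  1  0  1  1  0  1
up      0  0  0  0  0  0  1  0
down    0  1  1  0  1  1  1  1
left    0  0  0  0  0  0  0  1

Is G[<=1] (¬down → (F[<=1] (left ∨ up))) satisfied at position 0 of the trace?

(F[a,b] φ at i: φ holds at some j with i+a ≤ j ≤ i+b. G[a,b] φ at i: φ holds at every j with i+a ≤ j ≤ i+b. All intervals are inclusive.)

False

Check (¬down → (F[<=1] (left ∨ up))) at every j in [0,1]:
  j=0: antecedent true; consequent fails (none in [0,1]) → ✗
  j=1: antecedent false → ✓
Fails at j=0 → formula fails.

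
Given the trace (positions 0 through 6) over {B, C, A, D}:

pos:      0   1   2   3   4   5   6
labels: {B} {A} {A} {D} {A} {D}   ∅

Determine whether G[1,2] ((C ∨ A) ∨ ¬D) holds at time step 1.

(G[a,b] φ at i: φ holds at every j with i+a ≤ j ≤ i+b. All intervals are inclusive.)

False

Check ((C ∨ A) ∨ ¬D) at every j in [2,3]:
  j=2: true
  j=3: false
Fails at j=3 → formula fails.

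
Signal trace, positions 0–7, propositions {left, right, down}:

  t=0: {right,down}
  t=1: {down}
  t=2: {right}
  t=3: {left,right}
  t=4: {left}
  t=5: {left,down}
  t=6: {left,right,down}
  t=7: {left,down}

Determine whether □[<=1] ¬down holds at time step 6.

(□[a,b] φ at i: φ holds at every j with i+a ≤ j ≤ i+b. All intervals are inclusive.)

Check ¬down at every j in [6,7]:
  j=6: false
  j=7: false
Fails at j=6 → formula fails.

False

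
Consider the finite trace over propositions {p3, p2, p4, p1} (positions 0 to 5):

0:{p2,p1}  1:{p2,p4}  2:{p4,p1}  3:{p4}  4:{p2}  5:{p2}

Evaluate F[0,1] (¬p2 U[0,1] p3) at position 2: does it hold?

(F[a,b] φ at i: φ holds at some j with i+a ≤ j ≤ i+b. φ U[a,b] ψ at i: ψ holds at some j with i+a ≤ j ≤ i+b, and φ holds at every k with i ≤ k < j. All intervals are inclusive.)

Does not hold

Check (¬p2 U[0,1] p3) at each j in [2,3]:
  j=2: fails
  j=3: fails
No position in the window satisfies it → formula fails.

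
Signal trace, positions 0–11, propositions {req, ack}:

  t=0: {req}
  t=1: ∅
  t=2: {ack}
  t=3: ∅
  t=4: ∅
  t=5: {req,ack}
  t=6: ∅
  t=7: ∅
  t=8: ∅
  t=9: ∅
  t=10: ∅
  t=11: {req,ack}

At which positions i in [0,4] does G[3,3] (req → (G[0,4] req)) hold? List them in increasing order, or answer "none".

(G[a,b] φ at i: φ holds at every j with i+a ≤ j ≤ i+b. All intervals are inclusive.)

Evaluate at each i in [0,4]:
  i=0: ✓ (all of [3,3])
  i=1: ✓ (all of [4,4])
  i=2: ✗ (fails at j=5)
  i=3: ✓ (all of [6,6])
  i=4: ✓ (all of [7,7])

0, 1, 3, 4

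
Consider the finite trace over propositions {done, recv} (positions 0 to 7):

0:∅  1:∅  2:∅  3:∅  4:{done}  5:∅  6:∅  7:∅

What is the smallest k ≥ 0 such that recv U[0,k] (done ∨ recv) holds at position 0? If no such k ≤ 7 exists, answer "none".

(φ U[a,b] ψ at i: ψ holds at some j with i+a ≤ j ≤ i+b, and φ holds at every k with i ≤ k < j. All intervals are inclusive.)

none

Need earliest j ≥ 0 with (done ∨ recv), and recv at every k in [0,j-1].
  j=0: rhs fails.
  j=1: rhs fails.
  j=2: rhs fails.
  j=3: rhs fails.
  j=4: rhs holds but lhs fails at k=0.
  j=5: rhs fails.
  j=6: rhs fails.
  j=7: rhs fails.
No witness within the range → none.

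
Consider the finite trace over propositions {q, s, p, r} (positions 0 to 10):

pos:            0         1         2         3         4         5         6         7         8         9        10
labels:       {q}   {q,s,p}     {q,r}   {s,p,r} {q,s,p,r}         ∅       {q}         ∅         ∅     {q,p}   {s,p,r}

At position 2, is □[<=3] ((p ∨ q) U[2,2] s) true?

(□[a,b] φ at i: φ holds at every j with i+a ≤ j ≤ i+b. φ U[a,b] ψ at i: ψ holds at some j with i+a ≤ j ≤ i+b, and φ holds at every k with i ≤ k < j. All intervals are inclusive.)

Check ((p ∨ q) U[2,2] s) at every j in [2,5]:
  j=2: holds
  j=3: fails
  j=4: fails
  j=5: fails
Fails at j=3 → formula fails.

Does not hold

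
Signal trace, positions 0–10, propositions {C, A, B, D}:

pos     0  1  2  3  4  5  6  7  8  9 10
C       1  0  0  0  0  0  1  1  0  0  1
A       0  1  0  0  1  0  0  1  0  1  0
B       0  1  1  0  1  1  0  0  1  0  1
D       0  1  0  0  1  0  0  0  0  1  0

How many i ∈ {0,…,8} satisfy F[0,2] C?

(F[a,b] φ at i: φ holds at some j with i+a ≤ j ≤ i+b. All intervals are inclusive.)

6

Evaluate at each i in [0,8]:
  i=0: ✓ (witness j=0)
  i=1: ✗ (none in [1,3])
  i=2: ✗ (none in [2,4])
  i=3: ✗ (none in [3,5])
  i=4: ✓ (witness j=6)
  i=5: ✓ (witness j=6)
  i=6: ✓ (witness j=6)
  i=7: ✓ (witness j=7)
  i=8: ✓ (witness j=10)
Positions where it holds: {0, 4, 5, 6, 7, 8} → 6.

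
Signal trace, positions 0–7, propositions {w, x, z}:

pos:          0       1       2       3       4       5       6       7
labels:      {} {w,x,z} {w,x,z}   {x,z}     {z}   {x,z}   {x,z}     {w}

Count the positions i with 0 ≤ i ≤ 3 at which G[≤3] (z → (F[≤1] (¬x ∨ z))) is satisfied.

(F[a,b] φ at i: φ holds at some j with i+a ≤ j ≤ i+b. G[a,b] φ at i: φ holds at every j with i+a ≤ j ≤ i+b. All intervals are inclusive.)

4

Evaluate at each i in [0,3]:
  i=0: ✓ (all of [0,3])
  i=1: ✓ (all of [1,4])
  i=2: ✓ (all of [2,5])
  i=3: ✓ (all of [3,6])
Positions where it holds: {0, 1, 2, 3} → 4.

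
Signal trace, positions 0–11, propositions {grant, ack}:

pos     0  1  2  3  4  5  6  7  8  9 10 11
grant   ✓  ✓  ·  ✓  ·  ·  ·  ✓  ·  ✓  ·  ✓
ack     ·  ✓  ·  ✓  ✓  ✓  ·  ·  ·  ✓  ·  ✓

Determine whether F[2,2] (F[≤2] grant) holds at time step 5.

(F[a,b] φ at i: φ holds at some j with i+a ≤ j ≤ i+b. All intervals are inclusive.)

Holds

Check F[≤2] grant at each j in [7,7]:
  j=7: holds (witness at 7)
Found at j=7 → formula holds.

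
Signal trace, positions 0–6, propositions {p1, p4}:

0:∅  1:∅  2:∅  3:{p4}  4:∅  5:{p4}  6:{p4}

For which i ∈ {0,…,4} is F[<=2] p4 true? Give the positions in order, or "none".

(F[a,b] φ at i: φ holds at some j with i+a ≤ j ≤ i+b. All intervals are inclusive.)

1, 2, 3, 4

Evaluate at each i in [0,4]:
  i=0: ✗ (none in [0,2])
  i=1: ✓ (witness j=3)
  i=2: ✓ (witness j=3)
  i=3: ✓ (witness j=3)
  i=4: ✓ (witness j=5)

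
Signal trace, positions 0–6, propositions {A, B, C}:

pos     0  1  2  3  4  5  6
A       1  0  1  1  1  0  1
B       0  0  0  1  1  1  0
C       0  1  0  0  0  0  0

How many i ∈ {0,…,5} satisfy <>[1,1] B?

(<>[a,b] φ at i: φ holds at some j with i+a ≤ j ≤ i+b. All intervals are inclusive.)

Evaluate at each i in [0,5]:
  i=0: ✗ (none in [1,1])
  i=1: ✗ (none in [2,2])
  i=2: ✓ (witness j=3)
  i=3: ✓ (witness j=4)
  i=4: ✓ (witness j=5)
  i=5: ✗ (none in [6,6])
Positions where it holds: {2, 3, 4} → 3.

3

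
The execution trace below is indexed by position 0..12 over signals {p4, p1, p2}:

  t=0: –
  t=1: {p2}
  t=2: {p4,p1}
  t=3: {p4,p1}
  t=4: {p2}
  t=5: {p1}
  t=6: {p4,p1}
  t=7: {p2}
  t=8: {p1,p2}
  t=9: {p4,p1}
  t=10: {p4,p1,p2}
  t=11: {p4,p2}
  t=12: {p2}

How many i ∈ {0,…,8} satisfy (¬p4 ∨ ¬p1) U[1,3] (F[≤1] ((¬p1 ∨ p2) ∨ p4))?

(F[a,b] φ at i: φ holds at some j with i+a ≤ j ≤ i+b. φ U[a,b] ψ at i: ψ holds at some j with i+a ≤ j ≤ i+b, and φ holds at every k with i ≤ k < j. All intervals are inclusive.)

Evaluate at each i in [0,8]:
  i=0: ✓ (rhs at j=1; lhs holds on [0,0])
  i=1: ✓ (rhs at j=2; lhs holds on [1,1])
  i=2: ✗ (lhs fails at k=2 before rhs at j=3)
  i=3: ✗ (lhs fails at k=3 before rhs at j=4)
  i=4: ✓ (rhs at j=5; lhs holds on [4,4])
  i=5: ✓ (rhs at j=6; lhs holds on [5,5])
  i=6: ✗ (lhs fails at k=6 before rhs at j=7)
  i=7: ✓ (rhs at j=8; lhs holds on [7,7])
  i=8: ✓ (rhs at j=9; lhs holds on [8,8])
Positions where it holds: {0, 1, 4, 5, 7, 8} → 6.

6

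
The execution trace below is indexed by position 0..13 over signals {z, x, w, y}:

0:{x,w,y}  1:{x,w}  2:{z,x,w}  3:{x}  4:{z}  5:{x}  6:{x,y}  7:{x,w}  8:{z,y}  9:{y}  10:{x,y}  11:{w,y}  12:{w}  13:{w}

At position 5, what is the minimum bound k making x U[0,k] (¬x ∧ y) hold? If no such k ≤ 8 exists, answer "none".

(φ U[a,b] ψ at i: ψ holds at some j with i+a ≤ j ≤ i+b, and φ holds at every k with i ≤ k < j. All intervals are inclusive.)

3

Need earliest j ≥ 5 with (¬x ∧ y), and x at every k in [5,j-1].
  j=5: rhs fails.
  j=6: rhs fails.
  j=7: rhs fails.
  j=8: rhs holds; lhs holds on [5,7]. k = 3.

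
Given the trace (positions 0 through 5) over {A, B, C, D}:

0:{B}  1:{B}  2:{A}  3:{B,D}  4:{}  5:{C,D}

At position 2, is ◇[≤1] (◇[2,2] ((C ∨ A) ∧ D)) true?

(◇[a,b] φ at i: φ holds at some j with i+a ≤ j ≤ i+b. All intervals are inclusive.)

Check ◇[2,2] ((C ∨ A) ∧ D) at each j in [2,3]:
  j=2: fails (none in [4,4])
  j=3: holds (witness at 5)
Found at j=3 → formula holds.

Holds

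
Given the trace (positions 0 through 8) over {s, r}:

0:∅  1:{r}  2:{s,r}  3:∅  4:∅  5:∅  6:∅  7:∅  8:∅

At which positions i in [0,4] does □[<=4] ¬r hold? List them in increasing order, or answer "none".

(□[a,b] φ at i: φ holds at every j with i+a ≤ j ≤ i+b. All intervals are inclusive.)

3, 4

Evaluate at each i in [0,4]:
  i=0: ✗ (fails at j=1)
  i=1: ✗ (fails at j=1)
  i=2: ✗ (fails at j=2)
  i=3: ✓ (all of [3,7])
  i=4: ✓ (all of [4,8])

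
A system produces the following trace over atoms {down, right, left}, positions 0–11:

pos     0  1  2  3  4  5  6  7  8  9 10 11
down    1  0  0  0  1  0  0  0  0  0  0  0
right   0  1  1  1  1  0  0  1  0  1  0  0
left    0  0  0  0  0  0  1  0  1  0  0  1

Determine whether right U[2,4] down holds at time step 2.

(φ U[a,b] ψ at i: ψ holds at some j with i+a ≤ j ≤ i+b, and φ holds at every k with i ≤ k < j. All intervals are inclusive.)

Need some j in [4,6] with down, and right at every k in [2,j-1].
  j=4: down holds; right holds at every k in [2,3] → satisfied.

Yes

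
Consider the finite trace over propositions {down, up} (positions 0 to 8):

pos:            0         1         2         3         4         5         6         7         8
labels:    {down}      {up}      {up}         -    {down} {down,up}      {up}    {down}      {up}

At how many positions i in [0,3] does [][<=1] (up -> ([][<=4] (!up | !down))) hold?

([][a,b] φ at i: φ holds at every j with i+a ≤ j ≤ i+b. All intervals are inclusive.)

1

Evaluate at each i in [0,3]:
  i=0: ✗ (fails at j=1)
  i=1: ✗ (fails at j=1)
  i=2: ✗ (fails at j=2)
  i=3: ✓ (all of [3,4])
Positions where it holds: {3} → 1.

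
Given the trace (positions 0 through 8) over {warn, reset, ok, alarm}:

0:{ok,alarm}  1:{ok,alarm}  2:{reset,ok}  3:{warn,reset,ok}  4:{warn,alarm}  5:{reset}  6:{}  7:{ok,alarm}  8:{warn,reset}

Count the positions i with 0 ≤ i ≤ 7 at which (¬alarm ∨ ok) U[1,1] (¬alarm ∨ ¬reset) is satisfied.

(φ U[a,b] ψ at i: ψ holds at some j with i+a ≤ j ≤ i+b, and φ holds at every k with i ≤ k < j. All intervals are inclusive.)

7

Evaluate at each i in [0,7]:
  i=0: ✓ (rhs at j=1; lhs holds on [0,0])
  i=1: ✓ (rhs at j=2; lhs holds on [1,1])
  i=2: ✓ (rhs at j=3; lhs holds on [2,2])
  i=3: ✓ (rhs at j=4; lhs holds on [3,3])
  i=4: ✗ (lhs fails at k=4 before rhs at j=5)
  i=5: ✓ (rhs at j=6; lhs holds on [5,5])
  i=6: ✓ (rhs at j=7; lhs holds on [6,6])
  i=7: ✓ (rhs at j=8; lhs holds on [7,7])
Positions where it holds: {0, 1, 2, 3, 5, 6, 7} → 7.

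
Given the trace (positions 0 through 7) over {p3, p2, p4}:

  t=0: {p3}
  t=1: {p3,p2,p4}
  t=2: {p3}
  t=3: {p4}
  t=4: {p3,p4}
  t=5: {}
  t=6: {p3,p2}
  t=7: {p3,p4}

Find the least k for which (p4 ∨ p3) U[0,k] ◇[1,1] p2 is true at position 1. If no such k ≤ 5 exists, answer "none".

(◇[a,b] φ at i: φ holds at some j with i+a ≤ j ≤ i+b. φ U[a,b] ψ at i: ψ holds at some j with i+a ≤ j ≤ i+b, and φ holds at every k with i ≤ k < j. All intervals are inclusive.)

4

Need earliest j ≥ 1 with ◇[1,1] p2, and (p4 ∨ p3) at every k in [1,j-1].
  j=1: rhs fails.
  j=2: rhs fails.
  j=3: rhs fails.
  j=4: rhs fails.
  j=5: rhs holds; lhs holds on [1,4]. k = 4.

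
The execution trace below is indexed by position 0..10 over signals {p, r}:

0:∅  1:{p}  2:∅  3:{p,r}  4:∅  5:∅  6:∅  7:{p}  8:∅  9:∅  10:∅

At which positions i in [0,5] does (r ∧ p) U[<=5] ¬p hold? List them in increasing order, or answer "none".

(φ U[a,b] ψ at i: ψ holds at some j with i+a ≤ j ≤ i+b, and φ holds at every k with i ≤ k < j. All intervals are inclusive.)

0, 2, 3, 4, 5

Evaluate at each i in [0,5]:
  i=0: ✓ (rhs at j=0)
  i=1: ✗ (lhs fails at k=1 before rhs at j=2)
  i=2: ✓ (rhs at j=2)
  i=3: ✓ (rhs at j=4; lhs holds on [3,3])
  i=4: ✓ (rhs at j=4)
  i=5: ✓ (rhs at j=5)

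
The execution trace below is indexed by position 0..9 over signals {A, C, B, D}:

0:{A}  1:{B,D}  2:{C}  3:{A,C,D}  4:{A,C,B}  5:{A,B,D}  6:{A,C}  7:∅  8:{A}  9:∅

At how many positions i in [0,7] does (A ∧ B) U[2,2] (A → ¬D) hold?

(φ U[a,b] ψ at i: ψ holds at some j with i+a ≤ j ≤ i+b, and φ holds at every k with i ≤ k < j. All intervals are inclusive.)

Evaluate at each i in [0,7]:
  i=0: ✗ (lhs fails at k=0 before rhs at j=2)
  i=1: ✗ (no rhs in [3,3])
  i=2: ✗ (lhs fails at k=2 before rhs at j=4)
  i=3: ✗ (no rhs in [5,5])
  i=4: ✓ (rhs at j=6; lhs holds on [4,5])
  i=5: ✗ (lhs fails at k=6 before rhs at j=7)
  i=6: ✗ (lhs fails at k=6 before rhs at j=8)
  i=7: ✗ (lhs fails at k=7 before rhs at j=9)
Positions where it holds: {4} → 1.

1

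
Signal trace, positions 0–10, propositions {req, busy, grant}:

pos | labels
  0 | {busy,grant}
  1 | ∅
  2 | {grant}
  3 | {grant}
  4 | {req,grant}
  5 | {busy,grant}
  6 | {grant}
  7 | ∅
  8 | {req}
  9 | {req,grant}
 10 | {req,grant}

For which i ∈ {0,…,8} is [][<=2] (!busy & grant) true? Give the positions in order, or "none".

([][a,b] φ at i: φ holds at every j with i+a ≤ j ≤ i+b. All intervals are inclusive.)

Evaluate at each i in [0,8]:
  i=0: ✗ (fails at j=0)
  i=1: ✗ (fails at j=1)
  i=2: ✓ (all of [2,4])
  i=3: ✗ (fails at j=5)
  i=4: ✗ (fails at j=5)
  i=5: ✗ (fails at j=5)
  i=6: ✗ (fails at j=7)
  i=7: ✗ (fails at j=7)
  i=8: ✗ (fails at j=8)

2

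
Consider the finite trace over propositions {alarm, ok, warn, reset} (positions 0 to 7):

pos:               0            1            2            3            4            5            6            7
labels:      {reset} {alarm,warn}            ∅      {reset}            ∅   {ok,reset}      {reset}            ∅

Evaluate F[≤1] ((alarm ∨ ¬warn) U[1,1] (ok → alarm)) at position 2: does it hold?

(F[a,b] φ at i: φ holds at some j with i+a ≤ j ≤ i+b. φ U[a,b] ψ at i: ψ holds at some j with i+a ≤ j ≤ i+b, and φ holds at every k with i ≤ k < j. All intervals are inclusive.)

True

Check ((alarm ∨ ¬warn) U[1,1] (ok → alarm)) at each j in [2,3]:
  j=2: holds
  j=3: holds
Found at j=2 → formula holds.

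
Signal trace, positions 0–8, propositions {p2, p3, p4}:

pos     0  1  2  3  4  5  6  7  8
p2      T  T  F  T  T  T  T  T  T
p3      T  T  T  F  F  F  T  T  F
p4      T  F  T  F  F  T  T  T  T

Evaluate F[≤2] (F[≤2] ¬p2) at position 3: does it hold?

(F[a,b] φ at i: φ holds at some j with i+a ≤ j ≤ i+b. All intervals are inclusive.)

Check F[≤2] ¬p2 at each j in [3,5]:
  j=3: fails (none in [3,5])
  j=4: fails (none in [4,6])
  j=5: fails (none in [5,7])
No position in the window satisfies it → formula fails.

Does not hold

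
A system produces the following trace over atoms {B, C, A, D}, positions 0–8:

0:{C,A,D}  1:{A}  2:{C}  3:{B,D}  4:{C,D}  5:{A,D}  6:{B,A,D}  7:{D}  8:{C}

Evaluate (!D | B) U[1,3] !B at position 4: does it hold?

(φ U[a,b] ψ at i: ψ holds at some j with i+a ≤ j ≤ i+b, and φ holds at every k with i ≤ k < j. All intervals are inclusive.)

Need some j in [5,7] with !B, and (!D | B) at every k in [4,j-1].
  j=5: !B holds, but (!D | B) fails at k=4 → not this j.
  j=6: !B false.
  j=7: !B holds, but (!D | B) fails at k=4 → not this j.
No j in the window works → until fails.

False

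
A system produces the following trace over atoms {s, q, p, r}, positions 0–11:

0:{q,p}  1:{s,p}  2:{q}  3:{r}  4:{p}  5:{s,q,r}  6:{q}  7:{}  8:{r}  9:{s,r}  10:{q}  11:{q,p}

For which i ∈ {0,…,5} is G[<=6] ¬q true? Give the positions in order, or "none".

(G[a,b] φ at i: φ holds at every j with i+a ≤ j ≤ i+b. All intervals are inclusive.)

Evaluate at each i in [0,5]:
  i=0: ✗ (fails at j=0)
  i=1: ✗ (fails at j=2)
  i=2: ✗ (fails at j=2)
  i=3: ✗ (fails at j=5)
  i=4: ✗ (fails at j=5)
  i=5: ✗ (fails at j=5)

none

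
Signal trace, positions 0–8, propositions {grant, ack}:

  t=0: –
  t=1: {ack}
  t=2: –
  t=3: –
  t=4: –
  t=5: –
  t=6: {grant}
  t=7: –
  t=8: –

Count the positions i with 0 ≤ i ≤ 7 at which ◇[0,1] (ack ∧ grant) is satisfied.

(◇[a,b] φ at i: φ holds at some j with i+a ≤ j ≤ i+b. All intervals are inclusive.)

0

Evaluate at each i in [0,7]:
  i=0: ✗ (none in [0,1])
  i=1: ✗ (none in [1,2])
  i=2: ✗ (none in [2,3])
  i=3: ✗ (none in [3,4])
  i=4: ✗ (none in [4,5])
  i=5: ✗ (none in [5,6])
  i=6: ✗ (none in [6,7])
  i=7: ✗ (none in [7,8])
Positions where it holds: {} → 0.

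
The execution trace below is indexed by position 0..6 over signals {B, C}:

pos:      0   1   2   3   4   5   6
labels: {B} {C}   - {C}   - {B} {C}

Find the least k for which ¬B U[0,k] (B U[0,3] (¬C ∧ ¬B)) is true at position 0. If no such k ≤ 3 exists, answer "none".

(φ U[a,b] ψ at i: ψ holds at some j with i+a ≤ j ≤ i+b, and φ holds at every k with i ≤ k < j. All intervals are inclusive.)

Need earliest j ≥ 0 with (B U[0,3] (¬C ∧ ¬B)), and ¬B at every k in [0,j-1].
  j=0: rhs fails.
  j=1: rhs fails.
  j=2: rhs holds but lhs fails at k=0.
  j=3: rhs fails.
No witness within the range → none.

none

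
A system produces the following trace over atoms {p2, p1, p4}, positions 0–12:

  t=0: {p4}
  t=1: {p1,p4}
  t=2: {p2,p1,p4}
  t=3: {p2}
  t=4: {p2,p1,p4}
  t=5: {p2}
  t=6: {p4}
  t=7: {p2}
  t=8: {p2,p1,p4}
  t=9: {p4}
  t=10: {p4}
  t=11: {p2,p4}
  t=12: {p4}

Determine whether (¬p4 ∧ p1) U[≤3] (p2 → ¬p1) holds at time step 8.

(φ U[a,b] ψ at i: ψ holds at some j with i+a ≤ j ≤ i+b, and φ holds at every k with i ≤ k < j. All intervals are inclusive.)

Does not hold

Need some j in [8,11] with (p2 → ¬p1), and (¬p4 ∧ p1) at every k in [8,j-1].
  j=8: (p2 → ¬p1) false.
  j=9: (p2 → ¬p1) holds, but (¬p4 ∧ p1) fails at k=8 → not this j.
  j=10: (p2 → ¬p1) holds, but (¬p4 ∧ p1) fails at k=8 → not this j.
  j=11: (p2 → ¬p1) holds, but (¬p4 ∧ p1) fails at k=8 → not this j.
No j in the window works → until fails.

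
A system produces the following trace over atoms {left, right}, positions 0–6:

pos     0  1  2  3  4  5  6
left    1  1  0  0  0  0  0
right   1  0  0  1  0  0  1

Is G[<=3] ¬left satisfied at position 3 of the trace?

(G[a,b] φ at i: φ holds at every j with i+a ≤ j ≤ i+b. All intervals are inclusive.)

Check ¬left at every j in [3,6]:
  j=3: true
  j=4: true
  j=5: true
  j=6: true
All positions satisfy it → formula holds.

True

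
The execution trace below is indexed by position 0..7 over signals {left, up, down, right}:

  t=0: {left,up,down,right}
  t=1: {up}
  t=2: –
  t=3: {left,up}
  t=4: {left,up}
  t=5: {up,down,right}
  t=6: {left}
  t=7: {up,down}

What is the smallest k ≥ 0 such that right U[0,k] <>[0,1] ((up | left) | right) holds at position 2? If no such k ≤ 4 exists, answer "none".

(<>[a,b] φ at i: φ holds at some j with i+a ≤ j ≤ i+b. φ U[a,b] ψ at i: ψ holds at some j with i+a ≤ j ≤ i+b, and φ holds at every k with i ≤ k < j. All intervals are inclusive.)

Need earliest j ≥ 2 with <>[0,1] ((up | left) | right), and right at every k in [2,j-1].
  j=2: rhs holds (empty prefix). k = 0.

0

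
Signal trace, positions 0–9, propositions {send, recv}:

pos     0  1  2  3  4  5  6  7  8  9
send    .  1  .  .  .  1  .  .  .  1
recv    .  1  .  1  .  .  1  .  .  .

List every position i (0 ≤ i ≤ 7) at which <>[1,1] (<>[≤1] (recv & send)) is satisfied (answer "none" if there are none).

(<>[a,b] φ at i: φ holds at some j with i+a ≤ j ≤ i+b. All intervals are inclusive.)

Evaluate at each i in [0,7]:
  i=0: ✓ (witness j=1)
  i=1: ✗ (none in [2,2])
  i=2: ✗ (none in [3,3])
  i=3: ✗ (none in [4,4])
  i=4: ✗ (none in [5,5])
  i=5: ✗ (none in [6,6])
  i=6: ✗ (none in [7,7])
  i=7: ✗ (none in [8,8])

0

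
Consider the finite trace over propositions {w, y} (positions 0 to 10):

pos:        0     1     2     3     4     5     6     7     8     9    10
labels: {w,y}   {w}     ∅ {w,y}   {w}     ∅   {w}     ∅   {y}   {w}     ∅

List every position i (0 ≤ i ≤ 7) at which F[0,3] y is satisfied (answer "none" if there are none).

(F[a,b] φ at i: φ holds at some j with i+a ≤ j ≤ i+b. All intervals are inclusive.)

Evaluate at each i in [0,7]:
  i=0: ✓ (witness j=0)
  i=1: ✓ (witness j=3)
  i=2: ✓ (witness j=3)
  i=3: ✓ (witness j=3)
  i=4: ✗ (none in [4,7])
  i=5: ✓ (witness j=8)
  i=6: ✓ (witness j=8)
  i=7: ✓ (witness j=8)

0, 1, 2, 3, 5, 6, 7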